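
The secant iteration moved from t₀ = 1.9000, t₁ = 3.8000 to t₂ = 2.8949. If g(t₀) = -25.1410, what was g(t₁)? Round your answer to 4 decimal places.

The secant line through (1.9000, -25.1410) and (3.8000, g(t₁)) crosses zero at t₂ = 2.8949.
So (1.9000, -25.1410), (3.8000, g(t₁)), (2.8949, 0) are collinear:
g(t₁) = -25.1410 · (3.8000 − 2.8949) / (1.9000 − 2.8949) = -25.1410 · (0.905100)/(-0.994900) = 22.871765

22.8718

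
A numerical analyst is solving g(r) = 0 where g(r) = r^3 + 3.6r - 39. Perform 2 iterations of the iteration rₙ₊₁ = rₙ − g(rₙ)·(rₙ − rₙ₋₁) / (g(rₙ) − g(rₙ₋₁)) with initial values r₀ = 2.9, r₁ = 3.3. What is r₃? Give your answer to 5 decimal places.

3.03802

g(2.9) = -4.1710000, g(3.3) = 8.8170000
r₂ = 3.3000000 − 8.8170000·(3.3000000 − 2.9000000) / (8.8170000 − (-4.1710000)) = 3.3000000 − (3.5268000)/(12.9880000) = 3.0284570
g(3.0284570) = -0.3219034
r₃ = 3.0284570 − (-0.3219034)·(3.0284570 − 3.3000000) / (-0.3219034 − 8.8170000) = 3.0284570 − (0.0874106)/(-9.1389034) = 3.0380217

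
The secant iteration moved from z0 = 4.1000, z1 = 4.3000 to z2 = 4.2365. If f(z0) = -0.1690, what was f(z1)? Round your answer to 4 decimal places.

0.0786

The secant line through (4.1000, -0.1690) and (4.3000, f(z1)) crosses zero at z2 = 4.2365.
So (4.1000, -0.1690), (4.3000, f(z1)), (4.2365, 0) are collinear:
f(z1) = -0.1690 · (4.3000 − 4.2365) / (4.1000 − 4.2365) = -0.1690 · (0.063500)/(-0.136500) = 0.078619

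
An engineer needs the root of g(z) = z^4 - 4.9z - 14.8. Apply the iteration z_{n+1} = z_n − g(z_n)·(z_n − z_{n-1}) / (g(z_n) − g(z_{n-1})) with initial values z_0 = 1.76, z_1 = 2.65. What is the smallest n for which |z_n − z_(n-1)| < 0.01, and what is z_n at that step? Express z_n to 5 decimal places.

n = 5, z_n = 2.25467

g(1.76) = -13.8288742, g(2.65) = 21.5305062
z_2 = 2.6500000 − 21.5305062·(0.8900000)/(35.3593805) = 2.1080745;  |Δ| = 0.5419255
g(2.1080745) = -5.3806243
z_3 = 2.1080745 − (-5.3806243)·(-0.5419255)/(-26.9111305) = 2.2164273;  |Δ| = 0.1083528
g(2.2164273) = -1.5273454
z_4 = 2.2164273 − (-1.5273454)·(0.1083528)/(3.8532789) = 2.2593757;  |Δ| = 0.0429484
g(2.2593757) = 0.1878249
z_5 = 2.2593757 − 0.1878249·(0.0429484)/(1.7151703) = 2.2546725;  |Δ| = 0.0047032
|z_5 − z_4| = 0.0047032 < 0.01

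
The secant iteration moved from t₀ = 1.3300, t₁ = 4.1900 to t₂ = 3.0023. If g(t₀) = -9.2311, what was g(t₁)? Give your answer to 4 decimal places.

The secant line through (1.3300, -9.2311) and (4.1900, g(t₁)) crosses zero at t₂ = 3.0023.
So (1.3300, -9.2311), (4.1900, g(t₁)), (3.0023, 0) are collinear:
g(t₁) = -9.2311 · (4.1900 − 3.0023) / (1.3300 − 3.0023) = -9.2311 · (1.187700)/(-1.672300) = 6.556107

6.5561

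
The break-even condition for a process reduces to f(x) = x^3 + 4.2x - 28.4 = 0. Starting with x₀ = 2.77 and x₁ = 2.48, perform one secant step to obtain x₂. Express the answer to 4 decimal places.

f(2.77) = 4.487933, f(2.48) = -2.731008
x₂ = 2.480000 − (-2.731008)·(2.480000 − 2.770000) / (-2.731008 − 4.487933) = 2.480000 − (0.791992)/(-7.218941) = 2.589710

2.5897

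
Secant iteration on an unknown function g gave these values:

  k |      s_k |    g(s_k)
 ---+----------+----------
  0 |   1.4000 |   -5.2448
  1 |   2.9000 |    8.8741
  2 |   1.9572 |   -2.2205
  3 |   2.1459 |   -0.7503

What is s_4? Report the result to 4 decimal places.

s_4 = 2.1459 − (-0.7503)·(2.1459 − 1.9572) / (-0.7503 − (-2.2205))
   = 2.1459 − (-0.141582)/(1.470200) = 2.242201

2.2422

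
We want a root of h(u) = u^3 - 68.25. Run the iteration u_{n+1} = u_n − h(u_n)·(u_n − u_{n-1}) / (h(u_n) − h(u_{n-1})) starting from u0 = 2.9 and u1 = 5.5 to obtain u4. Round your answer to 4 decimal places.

4.0981

h(2.9) = -43.861000, h(5.5) = 98.125000
u2 = 5.500000 − 98.125000·(5.500000 − 2.900000) / (98.125000 − (-43.861000)) = 5.500000 − (255.125000)/(141.986000) = 3.703168
h(3.703168) = -17.466782
u3 = 3.703168 − (-17.466782)·(3.703168 − 5.500000) / (-17.466782 − 98.125000) = 3.703168 − (31.384875)/(-115.591782) = 3.974683
h(3.974683) = -5.457556
u4 = 3.974683 − (-5.457556)·(3.974683 − 3.703168) / (-5.457556 − (-17.466782)) = 3.974683 − (-1.481807)/(12.009226) = 4.098072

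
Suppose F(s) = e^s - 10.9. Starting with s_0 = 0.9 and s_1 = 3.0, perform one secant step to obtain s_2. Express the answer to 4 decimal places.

F(0.9) = -8.440397, F(3.0) = 9.185537
s_2 = 3.000000 − 9.185537·(3.000000 − 0.900000) / (9.185537 − (-8.440397)) = 3.000000 − (19.289628)/(17.625934) = 1.905611

1.9056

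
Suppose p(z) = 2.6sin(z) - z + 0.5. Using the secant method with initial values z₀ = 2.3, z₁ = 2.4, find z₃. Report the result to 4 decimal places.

p(2.3) = 0.138834, p(2.4) = -0.143796
z₂ = 2.400000 − (-0.143796)·(2.400000 − 2.300000) / (-0.143796 − 0.138834) = 2.400000 − (-0.014380)/(-0.282629) = 2.349122
p(2.349122) = 0.002312
z₃ = 2.349122 − 0.002312·(2.349122 − 2.400000) / (0.002312 − (-0.143796)) = 2.349122 − (-0.000118)/(0.146107) = 2.349927

2.3499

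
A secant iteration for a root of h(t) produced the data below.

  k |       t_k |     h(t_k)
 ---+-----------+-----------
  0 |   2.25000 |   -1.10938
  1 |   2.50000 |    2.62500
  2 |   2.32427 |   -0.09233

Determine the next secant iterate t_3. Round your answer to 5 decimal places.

2.33024

t_3 = 2.32427 − (-0.09233)·(2.32427 − 2.50000) / (-0.09233 − 2.62500)
   = 2.32427 − (0.0162252)/(-2.7173300) = 2.3302410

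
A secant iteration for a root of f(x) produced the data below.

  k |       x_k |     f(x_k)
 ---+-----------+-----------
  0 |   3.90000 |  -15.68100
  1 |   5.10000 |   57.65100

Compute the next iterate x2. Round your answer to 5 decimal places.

4.15660

x2 = 5.10000 − 57.65100·(5.10000 − 3.90000) / (57.65100 − (-15.68100))
   = 5.10000 − (69.1812000)/(73.3320000) = 4.1566028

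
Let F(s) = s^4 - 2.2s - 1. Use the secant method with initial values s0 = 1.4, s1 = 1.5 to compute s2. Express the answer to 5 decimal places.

F(1.4) = -0.2384000, F(1.5) = 0.7625000
s2 = 1.5000000 − 0.7625000·(1.5000000 − 1.4000000) / (0.7625000 − (-0.2384000)) = 1.5000000 − (0.0762500)/(1.0009000) = 1.4238186

1.42382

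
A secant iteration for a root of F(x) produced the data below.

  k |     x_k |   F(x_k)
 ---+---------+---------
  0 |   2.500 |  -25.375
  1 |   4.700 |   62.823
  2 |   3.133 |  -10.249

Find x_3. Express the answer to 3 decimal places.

x_3 = 3.133 − (-10.249)·(3.133 − 4.700) / (-10.249 − 62.823)
   = 3.133 − (16.06018)/(-73.07200) = 3.35279

3.353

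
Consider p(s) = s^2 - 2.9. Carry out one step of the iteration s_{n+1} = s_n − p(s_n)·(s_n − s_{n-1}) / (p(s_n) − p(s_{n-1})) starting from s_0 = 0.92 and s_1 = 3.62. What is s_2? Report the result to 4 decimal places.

p(0.92) = -2.053600, p(3.62) = 10.204400
s_2 = 3.620000 − 10.204400·(3.620000 − 0.920000) / (10.204400 − (-2.053600)) = 3.620000 − (27.551880)/(12.258000) = 1.372335

1.3723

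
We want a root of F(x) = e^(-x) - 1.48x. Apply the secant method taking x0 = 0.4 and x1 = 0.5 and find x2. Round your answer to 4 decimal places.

0.4370

F(0.4) = 0.078320, F(0.5) = -0.133469
x2 = 0.500000 − (-0.133469)·(0.500000 − 0.400000) / (-0.133469 − 0.078320) = 0.500000 − (-0.013347)/(-0.211789) = 0.436980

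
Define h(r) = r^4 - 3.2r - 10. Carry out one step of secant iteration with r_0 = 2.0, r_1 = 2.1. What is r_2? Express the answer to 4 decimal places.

h(2.0) = -0.400000, h(2.1) = 2.728100
r_2 = 2.100000 − 2.728100·(2.100000 − 2.000000) / (2.728100 − (-0.400000)) = 2.100000 − (0.272810)/(3.128100) = 2.012787

2.0128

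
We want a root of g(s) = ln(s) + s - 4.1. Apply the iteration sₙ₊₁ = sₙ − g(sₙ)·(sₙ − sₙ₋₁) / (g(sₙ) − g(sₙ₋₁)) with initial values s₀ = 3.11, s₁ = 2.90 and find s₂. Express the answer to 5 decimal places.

g(3.11) = 0.1446227, g(2.90) = -0.1352893
s₂ = 2.9000000 − (-0.1352893)·(2.9000000 − 3.1100000) / (-0.1352893 − 0.1446227) = 2.9000000 − (0.0284107)/(-0.2799120) = 3.0014989

3.00150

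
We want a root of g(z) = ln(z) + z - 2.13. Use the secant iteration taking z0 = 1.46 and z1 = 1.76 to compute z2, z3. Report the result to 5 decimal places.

g(1.46) = -0.2915636, g(1.76) = 0.1953138
z2 = 1.7600000 − 0.1953138·(1.7600000 − 1.4600000) / (0.1953138 − (-0.2915636)) = 1.7600000 − (0.0585941)/(0.4868774) = 1.6396532
g(1.6396532) = 0.0041379
z3 = 1.6396532 − 0.0041379·(1.6396532 − 1.7600000) / (0.0041379 − 0.1953138) = 1.6396532 − (-0.0004980)/(-0.1911759) = 1.6370483

1.63965, 1.63705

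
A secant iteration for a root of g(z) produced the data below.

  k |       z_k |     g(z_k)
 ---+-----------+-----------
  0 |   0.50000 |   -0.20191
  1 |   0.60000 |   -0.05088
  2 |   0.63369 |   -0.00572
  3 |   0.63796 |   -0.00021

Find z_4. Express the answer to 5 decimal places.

z_4 = 0.63796 − (-0.00021)·(0.63796 − 0.63369) / (-0.00021 − (-0.00572))
   = 0.63796 − (-0.0000009)/(0.0055100) = 0.6381227

0.63812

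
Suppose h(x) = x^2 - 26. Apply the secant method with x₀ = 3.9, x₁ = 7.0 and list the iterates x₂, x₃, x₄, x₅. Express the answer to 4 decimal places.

4.8899, 5.0656, 5.0997, 5.0990

h(3.9) = -10.790000, h(7.0) = 23.000000
x₂ = 7.000000 − 23.000000·(7.000000 − 3.900000) / (23.000000 − (-10.790000)) = 7.000000 − (71.300000)/(33.790000) = 4.889908
h(4.889908) = -2.088797
x₃ = 4.889908 − (-2.088797)·(4.889908 − 7.000000) / (-2.088797 − 23.000000) = 4.889908 − (4.407554)/(-25.088797) = 5.065586
h(5.065586) = -0.339834
x₄ = 5.065586 − (-0.339834)·(5.065586 − 4.889908) / (-0.339834 − (-2.088797)) = 5.065586 − (-0.059701)/(1.748963) = 5.099722
h(5.099722) = 0.007162
x₅ = 5.099722 − 0.007162·(5.099722 − 5.065586) / (0.007162 − (-0.339834)) = 5.099722 − (0.000244)/(0.346996) = 5.099017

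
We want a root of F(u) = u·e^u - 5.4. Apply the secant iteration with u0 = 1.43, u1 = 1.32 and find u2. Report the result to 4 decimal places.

1.3688

F(1.43) = 0.575540, F(1.32) = -0.458684
u2 = 1.320000 − (-0.458684)·(1.320000 − 1.430000) / (-0.458684 − 0.575540) = 1.320000 − (0.050455)/(-1.034224) = 1.368786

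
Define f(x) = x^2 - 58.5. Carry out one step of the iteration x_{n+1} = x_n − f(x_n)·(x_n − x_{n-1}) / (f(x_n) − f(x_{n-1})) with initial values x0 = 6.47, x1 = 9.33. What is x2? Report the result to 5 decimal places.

7.52311

f(6.47) = -16.6391000, f(9.33) = 28.5489000
x2 = 9.3300000 − 28.5489000·(9.3300000 − 6.4700000) / (28.5489000 − (-16.6391000)) = 9.3300000 − (81.6498540)/(45.1880000) = 7.5231076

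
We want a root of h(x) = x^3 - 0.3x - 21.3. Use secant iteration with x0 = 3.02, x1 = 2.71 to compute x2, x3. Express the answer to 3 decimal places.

2.801, 2.808

h(3.02) = 5.33761, h(2.71) = -2.21049
x2 = 2.71000 − (-2.21049)·(2.71000 − 3.02000) / (-2.21049 − 5.33761) = 2.71000 − (0.68525)/(-7.54810) = 2.80078
h(2.80078) = -0.16977
x3 = 2.80078 − (-0.16977)·(2.80078 − 2.71000) / (-0.16977 − (-2.21049)) = 2.80078 − (-0.01541)/(2.04071) = 2.80834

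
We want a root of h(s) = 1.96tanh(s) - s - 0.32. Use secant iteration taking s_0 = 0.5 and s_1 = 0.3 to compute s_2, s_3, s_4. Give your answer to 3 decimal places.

h(0.5) = 0.08575, h(0.3) = -0.04903
s_2 = 0.30000 − (-0.04903)·(0.30000 − 0.50000) / (-0.04903 − 0.08575) = 0.30000 − (0.00981)/(-0.13478) = 0.37275
h(0.37275) = 0.00579
s_3 = 0.37275 − 0.00579·(0.37275 − 0.30000) / (0.00579 − (-0.04903)) = 0.37275 − (0.00042)/(0.05481) = 0.36507
h(0.36507) = 0.00029
s_4 = 0.36507 − 0.00029·(0.36507 − 0.37275) / (0.00029 − 0.00579) = 0.36507 − (0.00000)/(-0.00550) = 0.36467

0.373, 0.365, 0.365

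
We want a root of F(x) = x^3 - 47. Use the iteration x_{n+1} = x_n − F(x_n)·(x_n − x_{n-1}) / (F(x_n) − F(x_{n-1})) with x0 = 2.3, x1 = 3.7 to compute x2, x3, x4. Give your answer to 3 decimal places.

3.567, 3.608, 3.609

F(2.3) = -34.83300, F(3.7) = 3.65300
x2 = 3.70000 − 3.65300·(3.70000 − 2.30000) / (3.65300 − (-34.83300)) = 3.70000 − (5.11420)/(38.48600) = 3.56712
F(3.56712) = -1.61091
x3 = 3.56712 − (-1.61091)·(3.56712 − 3.70000) / (-1.61091 − 3.65300) = 3.56712 − (0.21407)/(-5.26391) = 3.60778
F(3.60778) = -0.04078
x4 = 3.60778 − (-0.04078)·(3.60778 − 3.56712) / (-0.04078 − (-1.61091)) = 3.60778 − (-0.00166)/(1.57013) = 3.60884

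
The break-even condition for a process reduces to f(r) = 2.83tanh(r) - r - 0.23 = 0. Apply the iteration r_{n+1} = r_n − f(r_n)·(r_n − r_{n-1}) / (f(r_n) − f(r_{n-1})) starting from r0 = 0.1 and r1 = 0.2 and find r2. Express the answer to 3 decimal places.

f(0.1) = -0.04794, f(0.2) = 0.12857
r2 = 0.20000 − 0.12857·(0.20000 − 0.10000) / (0.12857 − (-0.04794)) = 0.20000 − (0.01286)/(0.17651) = 0.12716

0.127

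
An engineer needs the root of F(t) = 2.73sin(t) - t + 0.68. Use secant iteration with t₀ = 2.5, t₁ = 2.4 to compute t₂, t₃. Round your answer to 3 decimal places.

2.440, 2.441

F(2.5) = -0.18617, F(2.4) = 0.12401
t₂ = 2.40000 − 0.12401·(2.40000 − 2.50000) / (0.12401 − (-0.18617)) = 2.40000 − (-0.01240)/(0.31019) = 2.43998
F(2.43998) = 0.00210
t₃ = 2.43998 − 0.00210·(2.43998 − 2.40000) / (0.00210 − 0.12401) = 2.43998 − (0.00008)/(-0.12192) = 2.44067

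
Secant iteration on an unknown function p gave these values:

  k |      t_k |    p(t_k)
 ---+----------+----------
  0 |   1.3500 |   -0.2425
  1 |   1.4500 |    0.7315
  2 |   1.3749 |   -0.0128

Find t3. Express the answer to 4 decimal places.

1.3762

t3 = 1.3749 − (-0.0128)·(1.3749 − 1.4500) / (-0.0128 − 0.7315)
   = 1.3749 − (0.000961)/(-0.744300) = 1.376192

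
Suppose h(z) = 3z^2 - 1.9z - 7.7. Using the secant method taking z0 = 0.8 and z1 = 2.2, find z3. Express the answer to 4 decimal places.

h(0.8) = -7.300000, h(2.2) = 2.640000
z2 = 2.200000 − 2.640000·(2.200000 − 0.800000) / (2.640000 − (-7.300000)) = 2.200000 − (3.696000)/(9.940000) = 1.828169
h(1.828169) = -1.146915
z3 = 1.828169 − (-1.146915)·(1.828169 − 2.200000) / (-1.146915 − 2.640000) = 1.828169 − (0.426459)/(-3.786915) = 1.940783

1.9408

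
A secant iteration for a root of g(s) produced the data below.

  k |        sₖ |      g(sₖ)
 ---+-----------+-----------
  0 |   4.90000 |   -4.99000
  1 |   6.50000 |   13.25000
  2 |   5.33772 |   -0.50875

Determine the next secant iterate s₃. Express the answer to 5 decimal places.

5.38070

s₃ = 5.33772 − (-0.50875)·(5.33772 − 6.50000) / (-0.50875 − 13.25000)
   = 5.33772 − (0.5913100)/(-13.7587500) = 5.3806970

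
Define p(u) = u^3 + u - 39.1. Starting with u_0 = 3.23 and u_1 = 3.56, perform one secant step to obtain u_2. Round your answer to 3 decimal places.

3.291

p(3.23) = -2.17173, p(3.56) = 9.57802
u_2 = 3.56000 − 9.57802·(3.56000 − 3.23000) / (9.57802 − (-2.17173)) = 3.56000 − (3.16075)/(11.74975) = 3.29099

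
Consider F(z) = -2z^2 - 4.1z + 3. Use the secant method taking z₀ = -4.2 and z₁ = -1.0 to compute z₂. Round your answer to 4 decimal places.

F(-4.2) = -15.060000, F(-1.0) = 5.100000
z₂ = -1.000000 − 5.100000·(-1.000000 − (-4.200000)) / (5.100000 − (-15.060000)) = -1.000000 − (16.320000)/(20.160000) = -1.809524

-1.8095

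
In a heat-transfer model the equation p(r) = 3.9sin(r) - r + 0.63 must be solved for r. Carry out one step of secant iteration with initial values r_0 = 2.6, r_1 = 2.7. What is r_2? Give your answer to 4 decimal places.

p(2.6) = 0.040455, p(2.7) = -0.403218
r_2 = 2.700000 − (-0.403218)·(2.700000 − 2.600000) / (-0.403218 − 0.040455) = 2.700000 − (-0.040322)/(-0.443674) = 2.609118

2.6091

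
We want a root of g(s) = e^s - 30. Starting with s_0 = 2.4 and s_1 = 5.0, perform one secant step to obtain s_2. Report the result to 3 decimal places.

g(2.4) = -18.97682, g(5.0) = 118.41316
s_2 = 5.00000 − 118.41316·(5.00000 − 2.40000) / (118.41316 − (-18.97682)) = 5.00000 − (307.87421)/(137.38998) = 2.75912

2.759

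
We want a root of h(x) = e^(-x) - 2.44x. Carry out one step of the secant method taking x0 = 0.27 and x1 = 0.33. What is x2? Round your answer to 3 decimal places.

h(0.27) = 0.10458, h(0.33) = -0.08628
x2 = 0.33000 − (-0.08628)·(0.33000 − 0.27000) / (-0.08628 − 0.10458) = 0.33000 − (-0.00518)/(-0.19086) = 0.30288

0.303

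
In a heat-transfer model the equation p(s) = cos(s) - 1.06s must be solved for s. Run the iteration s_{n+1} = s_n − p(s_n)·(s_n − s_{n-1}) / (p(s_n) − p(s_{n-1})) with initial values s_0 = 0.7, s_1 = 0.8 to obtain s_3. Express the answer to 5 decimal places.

p(0.7) = 0.0228422, p(0.8) = -0.1512933
s_2 = 0.8000000 − (-0.1512933)·(0.8000000 − 0.7000000) / (-0.1512933 − 0.0228422) = 0.8000000 − (-0.0151293)/(-0.1741355) = 0.7131175
p(0.7131175) = 0.0004216
s_3 = 0.7131175 − 0.0004216·(0.7131175 − 0.8000000) / (0.0004216 − (-0.1512933)) = 0.7131175 − (-0.0000366)/(0.1517149) = 0.7133589

0.71336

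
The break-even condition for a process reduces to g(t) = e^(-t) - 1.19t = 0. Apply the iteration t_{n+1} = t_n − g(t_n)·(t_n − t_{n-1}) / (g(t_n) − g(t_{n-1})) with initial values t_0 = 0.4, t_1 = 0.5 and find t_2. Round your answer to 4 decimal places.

0.5063

g(0.4) = 0.194320, g(0.5) = 0.011531
t_2 = 0.500000 − 0.011531·(0.500000 − 0.400000) / (0.011531 − 0.194320) = 0.500000 − (0.001153)/(-0.182789) = 0.506308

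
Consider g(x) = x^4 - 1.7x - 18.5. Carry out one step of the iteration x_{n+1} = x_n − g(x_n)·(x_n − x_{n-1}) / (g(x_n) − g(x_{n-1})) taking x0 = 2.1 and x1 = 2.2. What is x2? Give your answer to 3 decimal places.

g(2.1) = -2.62190, g(2.2) = 1.18560
x2 = 2.20000 − 1.18560·(2.20000 − 2.10000) / (1.18560 − (-2.62190)) = 2.20000 − (0.11856)/(3.80750) = 2.16886

2.169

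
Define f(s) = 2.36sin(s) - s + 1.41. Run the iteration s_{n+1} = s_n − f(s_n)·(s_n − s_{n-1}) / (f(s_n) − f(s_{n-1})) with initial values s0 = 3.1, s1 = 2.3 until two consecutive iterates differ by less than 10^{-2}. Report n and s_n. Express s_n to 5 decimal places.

n = 4, s_n = 2.60877

f(3.1) = -1.5918696, f(2.3) = 0.8698643
s2 = 2.3000000 − 0.8698643·(-0.8000000)/(2.4617339) = 2.5826834;  |Δ| = 0.2826834
f(2.5826834) = 0.0787342
s3 = 2.5826834 − 0.0787342·(0.2826834)/(-0.7911301) = 2.6108164;  |Δ| = 0.0281330
f(2.6108164) = -0.0061775
s4 = 2.6108164 − (-0.0061775)·(0.0281330)/(-0.0849117) = 2.6087697;  |Δ| = 0.0020467
|s4 − s3| = 0.0020467 < 10^{-2}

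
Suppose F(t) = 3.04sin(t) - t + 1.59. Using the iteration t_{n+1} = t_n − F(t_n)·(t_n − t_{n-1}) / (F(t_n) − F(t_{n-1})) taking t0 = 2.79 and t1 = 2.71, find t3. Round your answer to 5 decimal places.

2.75007

F(2.79) = -0.1530439, F(2.71) = 0.1516865
t2 = 2.7100000 − 0.1516865·(2.7100000 − 2.7900000) / (0.1516865 − (-0.1530439)) = 2.7100000 − (-0.0121349)/(0.3047304) = 2.7498218
F(2.7498218) = 0.0009282
t3 = 2.7498218 − 0.0009282·(2.7498218 − 2.7100000) / (0.0009282 − 0.1516865) = 2.7498218 − (0.0000370)/(-0.1507583) = 2.7500670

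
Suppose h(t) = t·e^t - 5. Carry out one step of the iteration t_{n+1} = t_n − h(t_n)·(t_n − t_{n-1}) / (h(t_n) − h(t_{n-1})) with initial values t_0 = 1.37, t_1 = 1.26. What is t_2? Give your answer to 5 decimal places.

1.32465

h(1.37) = 0.3914305, h(1.26) = -0.5579689
t_2 = 1.2600000 − (-0.5579689)·(1.2600000 − 1.3700000) / (-0.5579689 − 0.3914305) = 1.2600000 − (0.0613766)/(-0.9493994) = 1.3246478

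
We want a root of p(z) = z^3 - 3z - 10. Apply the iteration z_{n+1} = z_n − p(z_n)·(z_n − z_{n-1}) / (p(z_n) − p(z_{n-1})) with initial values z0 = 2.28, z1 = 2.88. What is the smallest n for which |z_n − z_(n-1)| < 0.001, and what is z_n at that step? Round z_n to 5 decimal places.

p(2.28) = -4.9876480, p(2.88) = 5.2478720
z2 = 2.8800000 − 5.2478720·(0.6000000)/(10.2355200) = 2.5723729;  |Δ| = 0.3076271
p(2.5723729) = -0.6954638
z3 = 2.5723729 − (-0.6954638)·(-0.3076271)/(-5.9433358) = 2.6083701;  |Δ| = 0.0359972
p(2.6083701) = -0.0788173
z4 = 2.6083701 − (-0.0788173)·(0.0359972)/(0.6166465) = 2.6129711;  |Δ| = 0.0046010
p(2.6129711) = 0.0014558
z5 = 2.6129711 − 0.0014558·(0.0046010)/(0.0802731) = 2.6128877;  |Δ| = 0.0000834
|z5 − z4| = 0.0000834 < 0.001

n = 5, z_n = 2.61289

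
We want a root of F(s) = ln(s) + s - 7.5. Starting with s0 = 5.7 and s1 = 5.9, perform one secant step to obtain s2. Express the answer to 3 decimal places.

5.751

F(5.7) = -0.05953, F(5.9) = 0.17495
s2 = 5.90000 − 0.17495·(5.90000 − 5.70000) / (0.17495 − (-0.05953)) = 5.90000 − (0.03499)/(0.23449) = 5.75078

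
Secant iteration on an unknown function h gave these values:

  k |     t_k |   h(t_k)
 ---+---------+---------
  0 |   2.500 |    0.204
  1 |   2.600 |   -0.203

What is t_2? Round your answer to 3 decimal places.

t_2 = 2.600 − (-0.203)·(2.600 − 2.500) / (-0.203 − 0.204)
   = 2.600 − (-0.02030)/(-0.40700) = 2.55012

2.550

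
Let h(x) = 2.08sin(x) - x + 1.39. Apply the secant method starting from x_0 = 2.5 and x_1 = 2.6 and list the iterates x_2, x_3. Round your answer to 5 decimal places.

2.54946, 2.54999

h(2.5) = 0.1348221, h(2.6) = -0.1377571
x_2 = 2.6000000 − (-0.1377571)·(2.6000000 − 2.5000000) / (-0.1377571 − 0.1348221) = 2.6000000 − (-0.0137757)/(-0.2725792) = 2.5494616
h(2.5494616) = 0.0014499
x_3 = 2.5494616 − 0.0014499·(2.5494616 − 2.6000000) / (0.0014499 − (-0.1377571)) = 2.5494616 − (-0.0000733)/(0.1392070) = 2.5499880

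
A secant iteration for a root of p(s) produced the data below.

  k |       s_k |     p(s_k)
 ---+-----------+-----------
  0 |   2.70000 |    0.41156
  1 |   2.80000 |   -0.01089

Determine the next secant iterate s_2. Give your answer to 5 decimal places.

s_2 = 2.80000 − (-0.01089)·(2.80000 − 2.70000) / (-0.01089 − 0.41156)
   = 2.80000 − (-0.0010890)/(-0.4224500) = 2.7974222

2.79742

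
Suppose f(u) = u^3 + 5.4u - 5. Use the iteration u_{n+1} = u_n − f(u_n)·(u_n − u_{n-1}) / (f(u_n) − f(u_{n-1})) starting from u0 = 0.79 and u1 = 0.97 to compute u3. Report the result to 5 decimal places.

f(0.79) = -0.2409610, f(0.97) = 1.1506730
u2 = 0.9700000 − 1.1506730·(0.9700000 − 0.7900000) / (1.1506730 − (-0.2409610)) = 0.9700000 − (0.2071211)/(1.3916340) = 0.8211669
f(0.8211669) = -0.0119732
u3 = 0.8211669 − (-0.0119732)·(0.8211669 − 0.9700000) / (-0.0119732 − 1.1506730) = 0.8211669 − (0.0017820)/(-1.1626462) = 0.8226997

0.82270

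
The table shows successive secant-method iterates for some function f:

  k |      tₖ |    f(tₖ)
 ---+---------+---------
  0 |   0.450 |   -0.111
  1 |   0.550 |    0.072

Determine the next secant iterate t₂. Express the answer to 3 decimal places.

0.511

t₂ = 0.550 − 0.072·(0.550 − 0.450) / (0.072 − (-0.111))
   = 0.550 − (0.00720)/(0.18300) = 0.51066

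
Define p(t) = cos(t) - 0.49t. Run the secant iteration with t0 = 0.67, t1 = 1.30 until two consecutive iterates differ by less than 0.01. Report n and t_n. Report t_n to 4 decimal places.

p(0.67) = 0.455522, p(1.30) = -0.369501
t2 = 1.300000 − (-0.369501)·(0.630000)/(-0.825023) = 1.017843;  |Δ| = 0.282157
p(1.017843) = 0.026459
t3 = 1.017843 − 0.026459·(-0.282157)/(0.395960) = 1.036698;  |Δ| = 0.018855
p(1.036698) = 0.001083
t4 = 1.036698 − 0.001083·(0.018855)/(-0.025376) = 1.037503;  |Δ| = 0.000805
|t4 − t3| = 0.000805 < 0.01

n = 4, t_n = 1.0375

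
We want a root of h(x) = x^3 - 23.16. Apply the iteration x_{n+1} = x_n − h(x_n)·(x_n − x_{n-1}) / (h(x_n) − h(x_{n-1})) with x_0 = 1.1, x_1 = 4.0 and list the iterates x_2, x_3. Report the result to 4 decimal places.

h(1.1) = -21.829000, h(4.0) = 40.840000
x_2 = 4.000000 − 40.840000·(4.000000 − 1.100000) / (40.840000 − (-21.829000)) = 4.000000 − (118.436000)/(62.669000) = 2.110134
h(2.110134) = -13.764277
x_3 = 2.110134 − (-13.764277)·(2.110134 − 4.000000) / (-13.764277 − 40.840000) = 2.110134 − (26.012635)/(-54.604277) = 2.586519

2.1101, 2.5865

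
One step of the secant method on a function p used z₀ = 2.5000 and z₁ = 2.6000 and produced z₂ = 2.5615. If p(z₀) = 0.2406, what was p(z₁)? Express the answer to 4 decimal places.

The secant line through (2.5000, 0.2406) and (2.6000, p(z₁)) crosses zero at z₂ = 2.5615.
So (2.5000, 0.2406), (2.6000, p(z₁)), (2.5615, 0) are collinear:
p(z₁) = 0.2406 · (2.6000 − 2.5615) / (2.5000 − 2.5615) = 0.2406 · (0.038500)/(-0.061500) = -0.150620

-0.1506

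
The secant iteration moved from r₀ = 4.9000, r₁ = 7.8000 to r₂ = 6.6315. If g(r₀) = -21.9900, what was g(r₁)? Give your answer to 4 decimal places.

The secant line through (4.9000, -21.9900) and (7.8000, g(r₁)) crosses zero at r₂ = 6.6315.
So (4.9000, -21.9900), (7.8000, g(r₁)), (6.6315, 0) are collinear:
g(r₁) = -21.9900 · (7.8000 − 6.6315) / (4.9000 − 6.6315) = -21.9900 · (1.168500)/(-1.731500) = 14.839916

14.8399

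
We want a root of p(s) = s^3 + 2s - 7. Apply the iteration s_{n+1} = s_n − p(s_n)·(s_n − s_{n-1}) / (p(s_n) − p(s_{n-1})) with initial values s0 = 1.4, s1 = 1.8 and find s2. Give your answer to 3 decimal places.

1.550

p(1.4) = -1.45600, p(1.8) = 2.43200
s2 = 1.80000 − 2.43200·(1.80000 − 1.40000) / (2.43200 − (-1.45600)) = 1.80000 − (0.97280)/(3.88800) = 1.54979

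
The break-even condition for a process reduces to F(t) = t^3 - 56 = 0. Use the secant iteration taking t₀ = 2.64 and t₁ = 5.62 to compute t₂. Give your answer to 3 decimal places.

3.344

F(2.64) = -37.60026, F(5.62) = 121.50433
t₂ = 5.62000 − 121.50433·(5.62000 − 2.64000) / (121.50433 − (-37.60026)) = 5.62000 − (362.08290)/(159.10458) = 3.34425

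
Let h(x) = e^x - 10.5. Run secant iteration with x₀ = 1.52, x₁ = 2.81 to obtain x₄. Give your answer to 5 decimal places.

2.35573

h(1.52) = -5.9277748, h(2.81) = 6.1099182
x₂ = 2.8100000 − 6.1099182·(2.8100000 − 1.5200000) / (6.1099182 − (-5.9277748)) = 2.8100000 − (7.8817945)/(12.0376930) = 2.1552404
h(2.1552404) = -1.8700350
x₃ = 2.1552404 − (-1.8700350)·(2.1552404 − 2.8100000) / (-1.8700350 − 6.1099182) = 2.1552404 − (1.2244233)/(-7.9799532) = 2.3086778
h(2.3086778) = -0.4388865
x₄ = 2.3086778 − (-0.4388865)·(2.3086778 − 2.1552404) / (-0.4388865 − (-1.8700350)) = 2.3086778 − (-0.0673416)/(1.4311486) = 2.3557321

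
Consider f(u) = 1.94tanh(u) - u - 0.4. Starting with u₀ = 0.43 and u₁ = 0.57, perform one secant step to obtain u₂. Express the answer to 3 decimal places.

0.513

f(0.43) = -0.04368, f(0.57) = 0.02980
u₂ = 0.57000 − 0.02980·(0.57000 − 0.43000) / (0.02980 − (-0.04368)) = 0.57000 − (0.00417)/(0.07347) = 0.51322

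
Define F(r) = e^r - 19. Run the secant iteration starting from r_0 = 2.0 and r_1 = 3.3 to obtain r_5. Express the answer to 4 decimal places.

F(2.0) = -11.610944, F(3.3) = 8.112639
r_2 = 3.300000 − 8.112639·(3.300000 − 2.000000) / (8.112639 − (-11.610944)) = 3.300000 − (10.546431)/(19.723583) = 2.765288
F(2.765288) = -3.116381
r_3 = 2.765288 − (-3.116381)·(2.765288 − 3.300000) / (-3.116381 − 8.112639) = 2.765288 − (1.666366)/(-11.229020) = 2.913686
F(2.913686) = -0.575406
r_4 = 2.913686 − (-0.575406)·(2.913686 − 2.765288) / (-0.575406 − (-3.116381)) = 2.913686 − (-0.085389)/(2.540976) = 2.947291
F(2.947291) = 0.054271
r_5 = 2.947291 − 0.054271·(2.947291 − 2.913686) / (0.054271 − (-0.575406)) = 2.947291 − (0.001824)/(0.629676) = 2.944395

2.9444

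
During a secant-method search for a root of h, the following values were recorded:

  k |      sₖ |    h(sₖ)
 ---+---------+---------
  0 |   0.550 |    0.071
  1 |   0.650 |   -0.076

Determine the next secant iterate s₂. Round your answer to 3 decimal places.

0.598

s₂ = 0.650 − (-0.076)·(0.650 − 0.550) / (-0.076 − 0.071)
   = 0.650 − (-0.00760)/(-0.14700) = 0.59830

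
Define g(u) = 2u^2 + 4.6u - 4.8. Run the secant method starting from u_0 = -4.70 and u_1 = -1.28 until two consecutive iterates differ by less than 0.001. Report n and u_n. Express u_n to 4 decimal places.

g(-4.70) = 17.760000, g(-1.28) = -7.411200
u_2 = -1.280000 − (-7.411200)·(3.420000)/(-25.171200) = -2.286957;  |Δ| = 1.006957
g(-2.286957) = -4.859660
u_3 = -2.286957 − (-4.859660)·(-1.006957)/(2.551540) = -4.204804;  |Δ| = 1.917848
g(-4.204804) = 11.218660
u_4 = -4.204804 − 11.218660·(-1.917848)/(16.078319) = -2.866625;  |Δ| = 1.338180
g(-2.866625) = -1.551400
u_5 = -2.866625 − (-1.551400)·(1.338180)/(-12.770060) = -3.029196;  |Δ| = 0.162572
g(-3.029196) = -0.382242
u_6 = -3.029196 − (-0.382242)·(-0.162572)/(1.169159) = -3.082347;  |Δ| = 0.053151
g(-3.082347) = 0.022932
u_7 = -3.082347 − 0.022932·(-0.053151)/(0.405173) = -3.079339;  |Δ| = 0.003008
g(-3.079339) = -0.000302
u_8 = -3.079339 − (-0.000302)·(0.003008)/(-0.023233) = -3.079378;  |Δ| = 0.000039
|u_8 − u_7| = 0.000039 < 0.001

n = 8, u_n = -3.0794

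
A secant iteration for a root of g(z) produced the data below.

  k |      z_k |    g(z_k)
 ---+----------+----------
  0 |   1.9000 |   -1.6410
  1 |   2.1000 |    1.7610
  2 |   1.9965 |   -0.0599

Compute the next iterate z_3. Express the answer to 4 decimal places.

z_3 = 1.9965 − (-0.0599)·(1.9965 − 2.1000) / (-0.0599 − 1.7610)
   = 1.9965 − (0.006200)/(-1.820900) = 1.999905

1.9999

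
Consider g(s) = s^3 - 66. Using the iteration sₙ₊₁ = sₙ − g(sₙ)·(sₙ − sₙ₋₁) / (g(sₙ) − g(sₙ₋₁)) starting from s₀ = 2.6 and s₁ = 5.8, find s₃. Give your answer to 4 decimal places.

3.8391

g(2.6) = -48.424000, g(5.8) = 129.112000
s₂ = 5.800000 − 129.112000·(5.800000 − 2.600000) / (129.112000 − (-48.424000)) = 5.800000 − (413.158400)/(177.536000) = 3.472819
g(3.472819) = -24.116163
s₃ = 3.472819 − (-24.116163)·(3.472819 − 5.800000) / (-24.116163 − 129.112000) = 3.472819 − (56.122676)/(-153.228163) = 3.839088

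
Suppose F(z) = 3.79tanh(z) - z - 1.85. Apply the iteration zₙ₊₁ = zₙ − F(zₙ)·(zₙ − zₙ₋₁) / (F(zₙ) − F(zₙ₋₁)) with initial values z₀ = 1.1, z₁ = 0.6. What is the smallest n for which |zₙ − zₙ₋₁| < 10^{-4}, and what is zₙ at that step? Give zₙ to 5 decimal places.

F(1.1) = 0.0838913, F(0.6) = -0.4145821
z₂ = 0.6000000 − (-0.4145821)·(-0.5000000)/(-0.4984734) = 1.0158518;  |Δ| = 0.4158518
F(1.0158518) = 0.0455184
z₃ = 1.0158518 − 0.0455184·(0.4158518)/(0.4601005) = 0.9747110;  |Δ| = 0.0411408
F(0.9747110) = 0.0206967
z₄ = 0.9747110 − 0.0206967·(-0.0411408)/(-0.0248216) = 0.9404071;  |Δ| = 0.0343039
F(0.9404071) = -0.0032061
z₅ = 0.9404071 − (-0.0032061)·(-0.0343039)/(-0.0239028) = 0.9450083;  |Δ| = 0.0046012
F(0.9450083) = 0.0001730
z₆ = 0.9450083 − 0.0001730·(0.0046012)/(0.0033790) = 0.9447728;  |Δ| = 0.0002355
F(0.9447728) = 0.0000013
z₇ = 0.9447728 − 0.0000013·(-0.0002355)/(-0.0001716) = 0.9447710;  |Δ| = 0.0000018
|z₇ − z₆| = 0.0000018 < 10^{-4}

n = 7, zₙ = 0.94477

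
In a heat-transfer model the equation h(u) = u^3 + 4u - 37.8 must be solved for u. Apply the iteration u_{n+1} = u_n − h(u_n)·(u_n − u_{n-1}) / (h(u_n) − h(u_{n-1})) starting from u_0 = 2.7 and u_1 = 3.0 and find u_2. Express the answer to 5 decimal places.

h(2.7) = -7.3170000, h(3.0) = 1.2000000
u_2 = 3.0000000 − 1.2000000·(3.0000000 − 2.7000000) / (1.2000000 − (-7.3170000)) = 3.0000000 − (0.3600000)/(8.5170000) = 2.9577316

2.95773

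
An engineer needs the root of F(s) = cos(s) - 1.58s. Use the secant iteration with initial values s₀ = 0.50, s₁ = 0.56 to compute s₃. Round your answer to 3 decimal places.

0.542

F(0.50) = 0.08758, F(0.56) = -0.03754
s₂ = 0.56000 − (-0.03754)·(0.56000 − 0.50000) / (-0.03754 − 0.08758) = 0.56000 − (-0.00225)/(-0.12513) = 0.54200
F(0.54200) = 0.00033
s₃ = 0.54200 − 0.00033·(0.54200 − 0.56000) / (0.00033 − (-0.03754)) = 0.54200 − (-0.00001)/(0.03787) = 0.54215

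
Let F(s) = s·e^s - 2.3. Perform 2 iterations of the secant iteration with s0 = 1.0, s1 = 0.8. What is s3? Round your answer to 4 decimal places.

0.9189

F(1.0) = 0.418282, F(0.8) = -0.519567
s2 = 0.800000 − (-0.519567)·(0.800000 − 1.000000) / (-0.519567 − 0.418282) = 0.800000 − (0.103913)/(-0.937849) = 0.910800
F(0.910800) = -0.035469
s3 = 0.910800 − (-0.035469)·(0.910800 − 0.800000) / (-0.035469 − (-0.519567)) = 0.910800 − (-0.003930)/(0.484098) = 0.918918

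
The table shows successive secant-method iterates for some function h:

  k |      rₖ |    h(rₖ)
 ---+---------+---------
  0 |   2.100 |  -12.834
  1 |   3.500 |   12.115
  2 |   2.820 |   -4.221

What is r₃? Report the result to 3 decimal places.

r₃ = 2.820 − (-4.221)·(2.820 − 3.500) / (-4.221 − 12.115)
   = 2.820 − (2.87028)/(-16.33600) = 2.99570

2.996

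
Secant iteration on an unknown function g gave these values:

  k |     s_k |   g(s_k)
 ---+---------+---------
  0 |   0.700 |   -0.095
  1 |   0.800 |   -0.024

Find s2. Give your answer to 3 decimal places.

s2 = 0.800 − (-0.024)·(0.800 − 0.700) / (-0.024 − (-0.095))
   = 0.800 − (-0.00240)/(0.07100) = 0.83380

0.834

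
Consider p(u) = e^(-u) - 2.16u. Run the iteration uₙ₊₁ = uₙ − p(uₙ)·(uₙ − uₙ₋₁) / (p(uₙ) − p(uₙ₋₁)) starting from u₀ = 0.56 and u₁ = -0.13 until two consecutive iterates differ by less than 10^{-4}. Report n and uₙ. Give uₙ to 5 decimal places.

n = 5, uₙ = 0.33213

p(0.56) = -0.6383909, p(-0.13) = 1.4196284
u₂ = -0.1300000 − 1.4196284·(-0.6900000)/(2.0580193) = 0.3459642;  |Δ| = 0.4759642
p(0.3459642) = -0.0397449
u₃ = 0.3459642 − (-0.0397449)·(0.4759642)/(-1.4593733) = 0.3330017;  |Δ| = 0.0129625
p(0.3330017) = -0.0025147
u₄ = 0.3330017 − (-0.0025147)·(-0.0129625)/(0.0372303) = 0.3321262;  |Δ| = 0.0008755
p(0.3321262) = 0.0000043
u₅ = 0.3321262 − 0.0000043·(-0.0008755)/(0.0025190) = 0.3321277;  |Δ| = 0.0000015
|u₅ − u₄| = 0.0000015 < 10^{-4}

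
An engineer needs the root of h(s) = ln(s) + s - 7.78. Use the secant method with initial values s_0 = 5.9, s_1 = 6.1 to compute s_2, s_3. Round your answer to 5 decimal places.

5.99004, 5.98992

h(5.9) = -0.1050476, h(6.1) = 0.1282888
s_2 = 6.1000000 − 0.1282888·(6.1000000 − 5.9000000) / (0.1282888 − (-0.1050476)) = 6.1000000 − (0.0256578)/(0.2333364) = 5.9900397
h(5.9900397) = 0.0001377
s_3 = 5.9900397 − 0.0001377·(5.9900397 − 6.1000000) / (0.0001377 − 0.1282888) = 5.9900397 − (-0.0000151)/(-0.1281511) = 5.9899215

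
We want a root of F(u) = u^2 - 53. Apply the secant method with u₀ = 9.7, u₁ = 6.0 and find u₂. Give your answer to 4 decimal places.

F(9.7) = 41.090000, F(6.0) = -17.000000
u₂ = 6.000000 − (-17.000000)·(6.000000 − 9.700000) / (-17.000000 − 41.090000) = 6.000000 − (62.900000)/(-58.090000) = 7.082803

7.0828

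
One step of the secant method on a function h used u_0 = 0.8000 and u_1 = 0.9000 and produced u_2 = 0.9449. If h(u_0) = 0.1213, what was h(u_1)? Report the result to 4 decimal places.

The secant line through (0.8000, 0.1213) and (0.9000, h(u_1)) crosses zero at u_2 = 0.9449.
So (0.8000, 0.1213), (0.9000, h(u_1)), (0.9449, 0) are collinear:
h(u_1) = 0.1213 · (0.9000 − 0.9449) / (0.8000 − 0.9449) = 0.1213 · (-0.044900)/(-0.144900) = 0.037587

0.0376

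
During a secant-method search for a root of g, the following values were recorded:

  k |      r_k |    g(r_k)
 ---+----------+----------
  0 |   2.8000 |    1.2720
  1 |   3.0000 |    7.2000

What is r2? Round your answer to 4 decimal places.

r2 = 3.0000 − 7.2000·(3.0000 − 2.8000) / (7.2000 − 1.2720)
   = 3.0000 − (1.440000)/(5.928000) = 2.757085

2.7571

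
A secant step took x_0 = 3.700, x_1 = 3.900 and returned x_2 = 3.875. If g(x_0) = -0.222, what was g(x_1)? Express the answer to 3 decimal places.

0.032

The secant line through (3.700, -0.222) and (3.900, g(x_1)) crosses zero at x_2 = 3.875.
So (3.700, -0.222), (3.900, g(x_1)), (3.875, 0) are collinear:
g(x_1) = -0.222 · (3.900 − 3.875) / (3.700 − 3.875) = -0.222 · (0.02500)/(-0.17500) = 0.03171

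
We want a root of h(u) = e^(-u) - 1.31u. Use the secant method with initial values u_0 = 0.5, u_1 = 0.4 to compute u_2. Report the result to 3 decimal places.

h(0.5) = -0.04847, h(0.4) = 0.14632
u_2 = 0.40000 − 0.14632·(0.40000 − 0.50000) / (0.14632 − (-0.04847)) = 0.40000 − (-0.01463)/(0.19479) = 0.47512

0.475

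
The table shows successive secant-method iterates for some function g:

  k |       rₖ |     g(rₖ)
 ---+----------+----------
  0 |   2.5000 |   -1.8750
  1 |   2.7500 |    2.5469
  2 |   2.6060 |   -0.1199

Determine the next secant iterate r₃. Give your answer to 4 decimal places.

2.6125

r₃ = 2.6060 − (-0.1199)·(2.6060 − 2.7500) / (-0.1199 − 2.5469)
   = 2.6060 − (0.017266)/(-2.666800) = 2.612474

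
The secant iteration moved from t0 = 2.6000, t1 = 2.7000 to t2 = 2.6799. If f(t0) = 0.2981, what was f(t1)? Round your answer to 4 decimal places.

The secant line through (2.6000, 0.2981) and (2.7000, f(t1)) crosses zero at t2 = 2.6799.
So (2.6000, 0.2981), (2.7000, f(t1)), (2.6799, 0) are collinear:
f(t1) = 0.2981 · (2.7000 − 2.6799) / (2.6000 − 2.6799) = 0.2981 · (0.020100)/(-0.079900) = -0.074991

-0.0750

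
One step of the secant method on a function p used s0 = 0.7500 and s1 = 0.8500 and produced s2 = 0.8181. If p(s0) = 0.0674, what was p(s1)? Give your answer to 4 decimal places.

The secant line through (0.7500, 0.0674) and (0.8500, p(s1)) crosses zero at s2 = 0.8181.
So (0.7500, 0.0674), (0.8500, p(s1)), (0.8181, 0) are collinear:
p(s1) = 0.0674 · (0.8500 − 0.8181) / (0.7500 − 0.8181) = 0.0674 · (0.031900)/(-0.068100) = -0.031572

-0.0316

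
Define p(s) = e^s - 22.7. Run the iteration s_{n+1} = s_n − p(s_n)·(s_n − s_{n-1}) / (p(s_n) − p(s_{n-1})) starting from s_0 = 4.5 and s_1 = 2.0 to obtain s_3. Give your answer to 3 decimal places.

3.629

p(4.5) = 67.31713, p(2.0) = -15.31094
s_2 = 2.00000 − (-15.31094)·(2.00000 − 4.50000) / (-15.31094 − 67.31713) = 2.00000 − (38.27736)/(-82.62808) = 2.46325
p(2.46325) = -10.95710
s_3 = 2.46325 − (-10.95710)·(2.46325 − 2.00000) / (-10.95710 − (-15.31094)) = 2.46325 − (-5.07586)/(4.35384) = 3.62908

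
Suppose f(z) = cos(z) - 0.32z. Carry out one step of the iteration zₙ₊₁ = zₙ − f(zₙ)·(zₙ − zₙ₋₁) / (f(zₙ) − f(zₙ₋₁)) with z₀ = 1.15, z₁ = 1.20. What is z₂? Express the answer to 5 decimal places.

f(1.15) = 0.0404874, f(1.20) = -0.0216422
z₂ = 1.2000000 − (-0.0216422)·(1.2000000 − 1.1500000) / (-0.0216422 − 0.0404874) = 1.2000000 − (-0.0010821)/(-0.0621297) = 1.1825830

1.18258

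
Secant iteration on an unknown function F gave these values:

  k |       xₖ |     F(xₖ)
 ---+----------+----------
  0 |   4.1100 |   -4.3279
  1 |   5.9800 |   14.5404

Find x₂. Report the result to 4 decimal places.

x₂ = 5.9800 − 14.5404·(5.9800 − 4.1100) / (14.5404 − (-4.3279))
   = 5.9800 − (27.190548)/(18.868300) = 4.538930

4.5389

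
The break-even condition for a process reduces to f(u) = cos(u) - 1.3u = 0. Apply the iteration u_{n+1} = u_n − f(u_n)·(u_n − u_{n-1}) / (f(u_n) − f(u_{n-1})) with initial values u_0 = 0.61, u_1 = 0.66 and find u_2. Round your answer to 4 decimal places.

0.6241

f(0.61) = 0.026648, f(0.66) = -0.068008
u_2 = 0.660000 − (-0.068008)·(0.660000 − 0.610000) / (-0.068008 − 0.026648) = 0.660000 − (-0.003400)/(-0.094656) = 0.624076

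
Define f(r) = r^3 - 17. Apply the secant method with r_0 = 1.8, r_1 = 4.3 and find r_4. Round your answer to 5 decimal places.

2.60501

f(1.8) = -11.1680000, f(4.3) = 62.5070000
r_2 = 4.3000000 − 62.5070000·(4.3000000 − 1.8000000) / (62.5070000 − (-11.1680000)) = 4.3000000 − (156.2675000)/(73.6750000) = 2.1789617
f(2.1789617) = -6.6545648
r_3 = 2.1789617 − (-6.6545648)·(2.1789617 − 4.3000000) / (-6.6545648 − 62.5070000) = 2.1789617 − (14.1145872)/(-69.1615648) = 2.3830430
f(2.3830430) = -3.4669510
r_4 = 2.3830430 − (-3.4669510)·(2.3830430 − 2.1789617) / (-3.4669510 − (-6.6545648)) = 2.3830430 − (-0.7075401)/(3.1876138) = 2.6050085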